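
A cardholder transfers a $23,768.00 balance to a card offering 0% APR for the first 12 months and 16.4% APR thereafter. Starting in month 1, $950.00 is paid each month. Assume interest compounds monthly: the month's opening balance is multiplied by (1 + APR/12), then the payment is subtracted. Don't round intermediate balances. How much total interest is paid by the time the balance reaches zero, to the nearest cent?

$1,345.57

Promo months 1–12 at r₀ = 0%/12 = 0; months 13+ at r₁ = 16.4%/12 = 0.0136667.
After month 12 (no interest yet): B = $23,768.00 − 12·$950.00 = $12,368.00.
Then at r₁ with $950.00/mo: n₂ = −ln(1 − r₁·B/P)/ln(1+r₁) ≈ 14.43 → 15 more payments.
Total paid = 26·$950.00 + $413.57 = $25,113.57; interest = $25,113.57 − $23,768.00 = $1,345.57.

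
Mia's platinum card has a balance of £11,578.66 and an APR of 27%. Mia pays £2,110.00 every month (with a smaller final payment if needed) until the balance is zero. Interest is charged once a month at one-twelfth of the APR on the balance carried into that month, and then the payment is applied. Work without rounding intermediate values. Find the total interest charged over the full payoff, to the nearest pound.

Monthly rate r = 27%/12 = 2.25% = 0.0225.
Payoff takes n = ⌈−ln(1 − rB₀/P)/ln(1+r)⌉ = ⌈5.923⌉ = 6 payments; the last is £1,948.53.
Total paid = 5·£2,110.00 + £1,948.53 = £12,498.53.
Total interest = total paid − principal = £12,498.53 − £11,578.66 = £919.87.

£920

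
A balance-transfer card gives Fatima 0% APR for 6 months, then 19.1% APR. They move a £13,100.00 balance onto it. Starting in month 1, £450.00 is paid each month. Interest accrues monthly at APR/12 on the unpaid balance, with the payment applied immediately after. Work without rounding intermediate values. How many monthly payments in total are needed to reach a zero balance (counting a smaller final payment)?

Promo months 1–6 at r₀ = 0%/12 = 0; months 7+ at r₁ = 19.1%/12 = 0.0159167.
After month 6 (no interest yet): B = £13,100.00 − 6·£450.00 = £10,400.00.
Then at r₁ with £450.00/mo: n₂ = −ln(1 − r₁·B/P)/ln(1+r₁) ≈ 29.04 → 30 more payments.

36 months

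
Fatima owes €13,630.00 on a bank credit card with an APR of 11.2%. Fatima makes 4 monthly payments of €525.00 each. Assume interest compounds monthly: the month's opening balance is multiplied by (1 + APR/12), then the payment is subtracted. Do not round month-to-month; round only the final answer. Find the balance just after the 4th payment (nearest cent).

Monthly rate r = 11.2%/12 = 0.933333% = 0.00933333.
Each month: B ← B·(1+r) − €525.00.
Month 1: interest €127.21; balance after payment €13,232.21.
Month 2: interest €123.50; balance after payment €12,830.71.
Month 3: interest €119.75; balance after payment €12,425.47.
Month 4: interest €115.97; balance after payment €12,016.44.

€12,016.44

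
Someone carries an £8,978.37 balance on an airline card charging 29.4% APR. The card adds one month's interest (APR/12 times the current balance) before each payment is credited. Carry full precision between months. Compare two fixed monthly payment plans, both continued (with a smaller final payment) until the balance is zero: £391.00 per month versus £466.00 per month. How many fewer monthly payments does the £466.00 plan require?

8 fewer payments

Monthly rate r = 29.4%/12 = 2.45% = 0.0245.
At £391.00/mo: n = ⌈−ln(1 − rB₀/P)/ln(1+r)⌉ = 35 payments (last £63.80); total interest = total paid − £8,978.37 = £4,379.43.
At £466.00/mo: 27 payments (last £182.52); total interest £3,320.15.
Payments saved = 35 − 27 = 8.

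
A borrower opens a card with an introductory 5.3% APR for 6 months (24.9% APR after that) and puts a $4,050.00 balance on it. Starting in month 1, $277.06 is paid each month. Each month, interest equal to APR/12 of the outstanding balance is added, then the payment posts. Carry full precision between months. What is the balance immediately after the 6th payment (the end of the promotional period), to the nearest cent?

Promo months 1–6 at r₀ = 5.3%/12 = 0.00441667; months 7+ at r₁ = 24.9%/12 = 0.02075.
After month 6: iterate B ← B·(1+r₀) − $277.06 for 6 months → $2,477.69.

$2,477.69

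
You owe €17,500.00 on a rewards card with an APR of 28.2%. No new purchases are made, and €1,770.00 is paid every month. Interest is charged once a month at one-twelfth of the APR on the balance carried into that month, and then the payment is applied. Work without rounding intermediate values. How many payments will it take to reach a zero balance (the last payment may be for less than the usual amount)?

12 months

Monthly rate r = 28.2%/12 = 2.35% = 0.0235.
Recurrence: B ← B·(1+r) − €1,770.00.
Month 1: interest €411.25; balance after payment €16,141.25.
Month 2: interest €379.32; balance after payment €14,750.57.
Closed form: n = −ln(1 − rB₀/P)/ln(1+r) = −ln(0.76766)/ln(1.0235) ≈ 11.383, so the balance reaches zero during payment 12.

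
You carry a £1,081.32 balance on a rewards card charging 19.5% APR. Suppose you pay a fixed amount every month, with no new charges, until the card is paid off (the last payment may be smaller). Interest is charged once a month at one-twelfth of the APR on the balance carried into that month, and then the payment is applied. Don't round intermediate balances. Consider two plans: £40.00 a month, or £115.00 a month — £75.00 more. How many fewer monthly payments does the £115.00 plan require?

25 fewer payments

Monthly rate r = 19.5%/12 = 1.625% = 0.01625.
At £40.00/mo: n = ⌈−ln(1 − rB₀/P)/ln(1+r)⌉ = 36 payments (last £35.68); total interest = total paid − £1,081.32 = £354.36.
At £115.00/mo: 11 payments (last £33.14); total interest £101.82.
Payments saved = 36 − 11 = 25.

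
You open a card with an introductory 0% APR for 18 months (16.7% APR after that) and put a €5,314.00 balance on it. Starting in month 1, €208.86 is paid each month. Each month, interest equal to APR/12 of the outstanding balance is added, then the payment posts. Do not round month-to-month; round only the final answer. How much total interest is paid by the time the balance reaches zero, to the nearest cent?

Promo months 1–18 at r₀ = 0%/12 = 0; months 19+ at r₁ = 16.7%/12 = 0.0139167.
After month 18 (no interest yet): B = €5,314.00 − 18·€208.86 = €1,554.52.
Then at r₁ with €208.86/mo: n₂ = −ln(1 − r₁·B/P)/ln(1+r₁) ≈ 7.91 → 8 more payments.
Total paid = 25·€208.86 + €190.55 = €5,412.05; interest = €5,412.05 − €5,314.00 = €98.05.

€98.05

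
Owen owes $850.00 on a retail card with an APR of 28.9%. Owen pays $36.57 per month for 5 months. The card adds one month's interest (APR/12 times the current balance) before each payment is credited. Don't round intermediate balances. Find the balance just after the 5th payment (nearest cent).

Monthly rate r = 28.9%/12 = 2.40833% = 0.0240833.
Each month: B ← B·(1+r) − $36.57.
Month 1: interest $20.47; balance after payment $833.90.
Month 2: interest $20.08; balance after payment $817.41.
Month 3: interest $19.69; balance after payment $800.53.
Month 4: interest $19.28; balance after payment $783.24.
Month 5: interest $18.86; balance after payment $765.53.

$765.53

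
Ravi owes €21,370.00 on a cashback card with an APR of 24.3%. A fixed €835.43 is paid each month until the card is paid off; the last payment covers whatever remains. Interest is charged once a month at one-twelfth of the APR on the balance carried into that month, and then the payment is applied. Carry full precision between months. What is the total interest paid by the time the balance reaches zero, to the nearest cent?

Monthly rate r = 24.3%/12 = 2.025% = 0.02025.
Payoff takes n = ⌈−ln(1 − rB₀/P)/ln(1+r)⌉ = ⌈36.402⌉ = 37 payments; the last is €338.26.
Total paid = 36·€835.43 + €338.26 = €30,413.74.
Total interest = total paid − principal = €30,413.74 − €21,370.00 = €9,043.74.

€9,043.74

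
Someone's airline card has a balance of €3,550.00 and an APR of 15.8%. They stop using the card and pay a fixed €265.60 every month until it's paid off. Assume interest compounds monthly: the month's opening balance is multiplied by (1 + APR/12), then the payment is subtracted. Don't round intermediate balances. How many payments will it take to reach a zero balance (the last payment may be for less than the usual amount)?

Monthly rate r = 15.8%/12 = 1.31667% = 0.0131667.
Recurrence: B ← B·(1+r) − €265.60.
Month 1: interest €46.74; balance after payment €3,331.14.
Month 2: interest €43.86; balance after payment €3,109.40.
Closed form: n = −ln(1 − rB₀/P)/ln(1+r) = −ln(0.82401)/ln(1.01317) ≈ 14.798, so the balance reaches zero during payment 15.

15 payments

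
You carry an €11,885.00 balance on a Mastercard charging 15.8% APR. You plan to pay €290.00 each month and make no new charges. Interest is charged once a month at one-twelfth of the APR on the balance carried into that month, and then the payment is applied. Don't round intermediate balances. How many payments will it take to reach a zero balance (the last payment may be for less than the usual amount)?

60 payments

Monthly rate r = 15.8%/12 = 1.31667% = 0.0131667.
Recurrence: B ← B·(1+r) − €290.00.
Month 1: interest €156.49; balance after payment €11,751.49.
Month 2: interest €154.73; balance after payment €11,616.21.
Closed form: n = −ln(1 − rB₀/P)/ln(1+r) = −ln(0.46039)/ln(1.01317) ≈ 59.299, so the balance reaches zero during payment 60.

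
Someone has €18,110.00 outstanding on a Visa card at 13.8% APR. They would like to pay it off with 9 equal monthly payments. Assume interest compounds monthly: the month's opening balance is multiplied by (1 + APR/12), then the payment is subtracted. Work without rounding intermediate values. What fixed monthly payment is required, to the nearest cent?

€2,129.69

Monthly rate r = 13.8%/12 = 1.15% = 0.0115.
Level-payment amortization: P = B₀·r / (1 − (1+r)^(−n)) = 18110.00·0.0115 / (1 − 1.0115^(−9)).
Denominator 1 − (1+r)^(−9) = 0.0977912889.
P = 208.265 / 0.0977912889 ≈ 2129.69.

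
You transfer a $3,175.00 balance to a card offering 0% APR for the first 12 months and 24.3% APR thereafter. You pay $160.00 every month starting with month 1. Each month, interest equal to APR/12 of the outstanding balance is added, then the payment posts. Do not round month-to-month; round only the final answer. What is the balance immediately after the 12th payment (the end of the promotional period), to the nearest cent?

Promo months 1–12 at r₀ = 0%/12 = 0; months 13+ at r₁ = 24.3%/12 = 0.02025.
After month 12 (no interest yet): B = $3,175.00 − 12·$160.00 = $1,255.00.

$1,255.00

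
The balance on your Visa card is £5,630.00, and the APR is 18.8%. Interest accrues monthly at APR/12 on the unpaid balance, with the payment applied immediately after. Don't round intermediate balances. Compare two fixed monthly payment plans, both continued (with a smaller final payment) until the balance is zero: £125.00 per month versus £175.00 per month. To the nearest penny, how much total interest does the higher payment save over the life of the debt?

£1,939.60

Monthly rate r = 18.8%/12 = 1.56667% = 0.0156667.
At £125.00/mo: n = ⌈−ln(1 − rB₀/P)/ln(1+r)⌉ = 79 payments (last £83.68); total interest = total paid − £5,630.00 = £4,203.68.
At £175.00/mo: 46 payments (last £19.08); total interest £2,264.08.
Interest saved = £4,203.68 − £2,264.08 = £1,939.60.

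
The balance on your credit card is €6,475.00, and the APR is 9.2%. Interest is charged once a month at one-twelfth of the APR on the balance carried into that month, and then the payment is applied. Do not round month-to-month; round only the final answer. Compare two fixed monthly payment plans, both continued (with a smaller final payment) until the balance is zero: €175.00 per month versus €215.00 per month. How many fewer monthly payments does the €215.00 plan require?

Monthly rate r = 9.2%/12 = 0.766667% = 0.00766667.
At €175.00/mo: n = ⌈−ln(1 − rB₀/P)/ln(1+r)⌉ = 44 payments (last €119.30); total interest = total paid − €6,475.00 = €1,169.30.
At €215.00/mo: 35 payments (last €80.44); total interest €915.44.
Payments saved = 44 − 35 = 9.

9 fewer payments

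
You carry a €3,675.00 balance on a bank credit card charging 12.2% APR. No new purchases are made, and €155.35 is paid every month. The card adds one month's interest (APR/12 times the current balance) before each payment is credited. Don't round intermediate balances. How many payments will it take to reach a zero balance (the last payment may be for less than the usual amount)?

28 payments

Monthly rate r = 12.2%/12 = 1.01667% = 0.0101667.
Recurrence: B ← B·(1+r) − €155.35.
Month 1: interest €37.36; balance after payment €3,557.01.
Month 2: interest €36.16; balance after payment €3,437.83.
Closed form: n = −ln(1 − rB₀/P)/ln(1+r) = −ln(0.75949)/ln(1.01017) ≈ 27.197, so the balance reaches zero during payment 28.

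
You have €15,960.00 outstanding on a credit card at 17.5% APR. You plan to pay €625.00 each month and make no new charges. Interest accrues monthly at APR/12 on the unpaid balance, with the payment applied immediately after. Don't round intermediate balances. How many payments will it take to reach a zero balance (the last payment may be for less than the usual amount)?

Monthly rate r = 17.5%/12 = 1.45833% = 0.0145833.
Recurrence: B ← B·(1+r) − €625.00.
Month 1: interest €232.75; balance after payment €15,567.75.
Month 2: interest €227.03; balance after payment €15,169.78.
Closed form: n = −ln(1 − rB₀/P)/ln(1+r) = −ln(0.6276)/ln(1.01458) ≈ 32.177, so the balance reaches zero during payment 33.

33 months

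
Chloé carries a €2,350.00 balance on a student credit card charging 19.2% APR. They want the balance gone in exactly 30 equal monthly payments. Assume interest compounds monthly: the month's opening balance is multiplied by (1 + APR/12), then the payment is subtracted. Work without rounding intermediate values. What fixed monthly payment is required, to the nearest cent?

€99.24

Monthly rate r = 19.2%/12 = 1.6% = 0.016.
Level-payment amortization: P = B₀·r / (1 − (1+r)^(−n)) = 2350.00·0.016 / (1 − 1.016^(−30)).
Denominator 1 − (1+r)^(−30) = 0.378861053.
P = 37.6 / 0.378861053 ≈ 99.24.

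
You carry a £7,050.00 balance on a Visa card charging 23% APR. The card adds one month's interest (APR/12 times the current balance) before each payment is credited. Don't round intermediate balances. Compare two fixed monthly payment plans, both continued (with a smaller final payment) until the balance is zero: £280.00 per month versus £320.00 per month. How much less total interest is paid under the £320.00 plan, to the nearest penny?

Monthly rate r = 23%/12 = 1.91667% = 0.0191667.
At £280.00/mo: n = ⌈−ln(1 − rB₀/P)/ln(1+r)⌉ = 35 payments (last £198.44); total interest = total paid − £7,050.00 = £2,668.44.
At £320.00/mo: 29 payments (last £287.70); total interest £2,197.70.
Interest saved = £2,668.44 − £2,197.70 = £470.74.

£470.74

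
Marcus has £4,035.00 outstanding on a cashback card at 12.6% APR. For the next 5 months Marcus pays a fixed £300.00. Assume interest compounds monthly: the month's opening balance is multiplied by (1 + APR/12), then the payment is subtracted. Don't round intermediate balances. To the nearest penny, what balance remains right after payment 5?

£2,719.50

Monthly rate r = 12.6%/12 = 1.05% = 0.0105.
Each month: B ← B·(1+r) − £300.00.
Month 1: interest £42.37; balance after payment £3,777.37.
Month 2: interest £39.66; balance after payment £3,517.03.
Month 3: interest £36.93; balance after payment £3,253.96.
Month 4: interest £34.17; balance after payment £2,988.13.
Month 5: interest £31.38; balance after payment £2,719.50.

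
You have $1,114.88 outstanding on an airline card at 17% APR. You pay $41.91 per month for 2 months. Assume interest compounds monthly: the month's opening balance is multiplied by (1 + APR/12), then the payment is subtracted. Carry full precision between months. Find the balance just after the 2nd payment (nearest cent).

Monthly rate r = 17%/12 = 1.41667% = 0.0141667.
Each month: B ← B·(1+r) − $41.91.
Month 1: interest $15.79; balance after payment $1,088.76.
Month 2: interest $15.42; balance after payment $1,062.28.

$1,062.28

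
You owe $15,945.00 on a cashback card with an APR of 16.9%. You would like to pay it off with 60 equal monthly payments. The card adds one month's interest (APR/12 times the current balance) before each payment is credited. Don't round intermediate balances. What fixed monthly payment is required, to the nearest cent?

Monthly rate r = 16.9%/12 = 1.40833% = 0.0140833.
Level-payment amortization: P = B₀·r / (1 − (1+r)^(−n)) = 15945.00·0.0140833 / (1 − 1.01408^(−60)).
Denominator 1 − (1+r)^(−60) = 0.567902955.
P = 224.559 / 0.567902955 ≈ 395.42.

$395.42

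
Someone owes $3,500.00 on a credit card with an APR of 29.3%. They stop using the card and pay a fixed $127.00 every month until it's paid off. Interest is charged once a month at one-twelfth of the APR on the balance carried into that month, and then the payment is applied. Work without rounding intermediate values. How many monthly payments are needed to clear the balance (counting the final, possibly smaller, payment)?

Monthly rate r = 29.3%/12 = 2.44167% = 0.0244167.
Recurrence: B ← B·(1+r) − $127.00.
Month 1: interest $85.46; balance after payment $3,458.46.
Month 2: interest $84.44; balance after payment $3,415.90.
Closed form: n = −ln(1 − rB₀/P)/ln(1+r) = −ln(0.3271)/ln(1.02442) ≈ 46.324, so the balance reaches zero during payment 47.

47 months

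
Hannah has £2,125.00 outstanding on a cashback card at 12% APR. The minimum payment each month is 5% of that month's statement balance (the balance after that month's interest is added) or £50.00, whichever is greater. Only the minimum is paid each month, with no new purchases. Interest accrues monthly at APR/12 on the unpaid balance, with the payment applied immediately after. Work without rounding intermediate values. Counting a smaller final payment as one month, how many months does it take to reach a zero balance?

41 months

Monthly rate r = 12%/12 = 1% = 0.01.
While 5% of the post-interest balance exceeds £50.00, each month B ← (B·(1+r))·(1 − 0.05), i.e. B shrinks by the factor (1+r)·0.95 = 0.9595.
This holds for months 1–19. Entering month 20 the balance is £968.75; 5% of the post-interest balance is now below £50.00, so the flat £50.00 minimum applies from here.
From month 20 a fixed £50.00 at rate r clears £968.75 in 22 more payments. Total: 19 + 22 = 41 months.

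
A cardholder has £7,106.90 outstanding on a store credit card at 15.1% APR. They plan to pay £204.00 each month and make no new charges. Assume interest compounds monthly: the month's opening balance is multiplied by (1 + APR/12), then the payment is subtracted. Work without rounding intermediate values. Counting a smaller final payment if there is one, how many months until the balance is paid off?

Monthly rate r = 15.1%/12 = 1.25833% = 0.0125833.
Recurrence: B ← B·(1+r) − £204.00.
Month 1: interest £89.43; balance after payment £6,992.33.
Month 2: interest £87.99; balance after payment £6,876.32.
Closed form: n = −ln(1 − rB₀/P)/ln(1+r) = −ln(0.56163)/ln(1.01258) ≈ 46.136, so the balance reaches zero during payment 47.

47 months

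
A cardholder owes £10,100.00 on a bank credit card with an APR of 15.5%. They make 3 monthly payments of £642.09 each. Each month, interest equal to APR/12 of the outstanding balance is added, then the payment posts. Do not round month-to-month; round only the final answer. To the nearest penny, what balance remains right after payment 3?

Monthly rate r = 15.5%/12 = 1.29167% = 0.0129167.
Each month: B ← B·(1+r) − £642.09.
Month 1: interest £130.46; balance after payment £9,588.37.
Month 2: interest £123.85; balance after payment £9,070.13.
Month 3: interest £117.16; balance after payment £8,545.19.

£8,545.19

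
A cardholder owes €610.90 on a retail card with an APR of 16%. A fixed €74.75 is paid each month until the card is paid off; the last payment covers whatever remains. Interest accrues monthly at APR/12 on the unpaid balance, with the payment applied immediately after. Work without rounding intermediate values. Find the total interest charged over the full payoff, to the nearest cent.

Monthly rate r = 16%/12 = 1.33333% = 0.0133333.
Payoff takes n = ⌈−ln(1 − rB₀/P)/ln(1+r)⌉ = ⌈8.711⌉ = 9 payments; the last is €53.22.
Total paid = 8·€74.75 + €53.22 = €651.22.
Total interest = total paid − principal = €651.22 − €610.90 = €40.32.

€40.32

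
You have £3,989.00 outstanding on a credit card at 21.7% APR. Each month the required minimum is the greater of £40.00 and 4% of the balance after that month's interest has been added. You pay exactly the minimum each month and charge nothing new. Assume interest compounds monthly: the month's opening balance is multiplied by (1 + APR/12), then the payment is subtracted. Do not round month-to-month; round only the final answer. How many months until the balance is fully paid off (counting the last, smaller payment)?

Monthly rate r = 21.7%/12 = 1.80833% = 0.0180833.
While 4% of the post-interest balance exceeds £40.00, each month B ← (B·(1+r))·(1 − 0.04), i.e. B shrinks by the factor (1+r)·0.96 = 0.97736.
This holds for months 1–62. Entering month 63 the balance is £964.38; 4% of the post-interest balance is now below £40.00, so the flat £40.00 minimum applies from here.
From month 63 a fixed £40.00 at rate r clears £964.38 in 32 more payments. Total: 62 + 32 = 94 months.

94 months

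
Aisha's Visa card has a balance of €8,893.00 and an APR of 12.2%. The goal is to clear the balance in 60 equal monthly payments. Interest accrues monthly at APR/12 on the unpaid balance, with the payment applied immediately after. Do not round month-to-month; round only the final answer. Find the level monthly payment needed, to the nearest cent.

Monthly rate r = 12.2%/12 = 1.01667% = 0.0101667.
Level-payment amortization: P = B₀·r / (1 − (1+r)^(−n)) = 8893.00·0.0101667 / (1 − 1.01017^(−60)).
Denominator 1 − (1+r)^(−60) = 0.454973044.
P = 90.4122 / 0.454973044 ≈ 198.72.

€198.72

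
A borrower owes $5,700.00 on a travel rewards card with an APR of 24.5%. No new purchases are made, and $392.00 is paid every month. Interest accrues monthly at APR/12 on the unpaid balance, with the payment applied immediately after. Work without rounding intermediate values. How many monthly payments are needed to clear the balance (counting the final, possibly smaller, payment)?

18 payments

Monthly rate r = 24.5%/12 = 2.04167% = 0.0204167.
Recurrence: B ← B·(1+r) − $392.00.
Month 1: interest $116.38; balance after payment $5,424.38.
Month 2: interest $110.75; balance after payment $5,143.12.
Closed form: n = −ln(1 − rB₀/P)/ln(1+r) = −ln(0.70312)/ln(1.02042) ≈ 17.427, so the balance reaches zero during payment 18.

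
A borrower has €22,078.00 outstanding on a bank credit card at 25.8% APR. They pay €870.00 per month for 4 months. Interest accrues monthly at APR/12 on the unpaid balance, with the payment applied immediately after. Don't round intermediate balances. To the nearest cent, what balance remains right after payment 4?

Monthly rate r = 25.8%/12 = 2.15% = 0.0215.
Each month: B ← B·(1+r) − €870.00.
Month 1: interest €474.68; balance after payment €21,682.68.
Month 2: interest €466.18; balance after payment €21,278.85.
Month 3: interest €457.50; balance after payment €20,866.35.
Month 4: interest €448.63; balance after payment €20,444.98.

€20,444.98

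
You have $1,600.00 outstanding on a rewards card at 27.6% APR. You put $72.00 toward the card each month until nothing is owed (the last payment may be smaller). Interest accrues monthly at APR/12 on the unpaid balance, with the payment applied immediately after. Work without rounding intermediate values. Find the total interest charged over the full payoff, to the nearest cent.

$666.07

Monthly rate r = 27.6%/12 = 2.3% = 0.023.
Payoff takes n = ⌈−ln(1 − rB₀/P)/ln(1+r)⌉ = ⌈31.470⌉ = 32 payments; the last is $34.07.
Total paid = 31·$72.00 + $34.07 = $2,266.07.
Total interest = total paid − principal = $2,266.07 − $1,600.00 = $666.07.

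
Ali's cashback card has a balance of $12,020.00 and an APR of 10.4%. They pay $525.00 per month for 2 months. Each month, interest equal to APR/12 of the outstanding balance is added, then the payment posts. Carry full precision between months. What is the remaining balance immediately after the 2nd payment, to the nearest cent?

$11,174.70

Monthly rate r = 10.4%/12 = 0.866667% = 0.00866667.
Each month: B ← B·(1+r) − $525.00.
Month 1: interest $104.17; balance after payment $11,599.17.
Month 2: interest $100.53; balance after payment $11,174.70.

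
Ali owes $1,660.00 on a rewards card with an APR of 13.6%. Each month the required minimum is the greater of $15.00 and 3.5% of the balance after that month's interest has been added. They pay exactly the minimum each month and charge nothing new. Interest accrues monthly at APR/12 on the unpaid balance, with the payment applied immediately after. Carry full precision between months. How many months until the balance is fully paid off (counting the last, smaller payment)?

91 months

Monthly rate r = 13.6%/12 = 1.13333% = 0.0113333.
While 3.5% of the post-interest balance exceeds $15.00, each month B ← (B·(1+r))·(1 − 0.035), i.e. B shrinks by the factor (1+r)·0.965 = 0.97594.
This holds for months 1–57. Entering month 58 the balance is $414.13; 3.5% of the post-interest balance is now below $15.00, so the flat $15.00 minimum applies from here.
From month 58 a fixed $15.00 at rate r clears $414.13 in 34 more payments. Total: 57 + 34 = 91 months.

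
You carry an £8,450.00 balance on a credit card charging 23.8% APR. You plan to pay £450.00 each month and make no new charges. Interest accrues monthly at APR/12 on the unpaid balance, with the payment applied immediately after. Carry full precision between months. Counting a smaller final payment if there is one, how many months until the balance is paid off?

24 payments

Monthly rate r = 23.8%/12 = 1.98333% = 0.0198333.
Recurrence: B ← B·(1+r) − £450.00.
Month 1: interest £167.59; balance after payment £8,167.59.
Month 2: interest £161.99; balance after payment £7,879.58.
Closed form: n = −ln(1 − rB₀/P)/ln(1+r) = −ln(0.62757)/ln(1.01983) ≈ 23.723, so the balance reaches zero during payment 24.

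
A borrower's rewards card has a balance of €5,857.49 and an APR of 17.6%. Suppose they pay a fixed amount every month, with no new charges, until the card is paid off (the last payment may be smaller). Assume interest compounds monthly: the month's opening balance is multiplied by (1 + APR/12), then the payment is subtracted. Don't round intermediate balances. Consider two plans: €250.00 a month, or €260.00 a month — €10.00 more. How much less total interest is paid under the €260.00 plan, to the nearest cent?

€66.50

Monthly rate r = 17.6%/12 = 1.46667% = 0.0146667.
At €250.00/mo: n = ⌈−ln(1 − rB₀/P)/ln(1+r)⌉ = 29 payments (last €229.54); total interest = total paid − €5,857.49 = €1,372.05.
At €260.00/mo: 28 payments (last €143.04); total interest €1,305.55.
Interest saved = €1,372.05 − €1,305.55 = €66.50.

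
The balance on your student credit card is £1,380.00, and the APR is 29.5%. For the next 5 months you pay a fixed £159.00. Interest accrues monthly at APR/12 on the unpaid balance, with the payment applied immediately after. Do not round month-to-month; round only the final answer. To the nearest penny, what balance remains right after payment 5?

£723.11

Monthly rate r = 29.5%/12 = 2.45833% = 0.0245833.
Each month: B ← B·(1+r) − £159.00.
Month 1: interest £33.92; balance after payment £1,254.92.
Month 2: interest £30.85; balance after payment £1,126.78.
Month 3: interest £27.70; balance after payment £995.48.
Month 4: interest £24.47; balance after payment £860.95.
Month 5: interest £21.16; balance after payment £723.11.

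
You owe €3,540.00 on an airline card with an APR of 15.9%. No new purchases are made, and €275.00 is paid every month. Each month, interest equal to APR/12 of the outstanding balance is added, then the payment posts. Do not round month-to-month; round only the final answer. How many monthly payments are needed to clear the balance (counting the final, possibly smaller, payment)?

15 months

Monthly rate r = 15.9%/12 = 1.325% = 0.01325.
Recurrence: B ← B·(1+r) − €275.00.
Month 1: interest €46.91; balance after payment €3,311.91.
Month 2: interest €43.88; balance after payment €3,080.79.
Closed form: n = −ln(1 − rB₀/P)/ln(1+r) = −ln(0.82944)/ln(1.01325) ≈ 14.207, so the balance reaches zero during payment 15.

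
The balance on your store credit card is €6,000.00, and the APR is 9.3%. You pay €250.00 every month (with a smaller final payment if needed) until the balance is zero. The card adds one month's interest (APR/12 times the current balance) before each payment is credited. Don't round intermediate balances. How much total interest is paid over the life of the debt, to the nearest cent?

€664.45

Monthly rate r = 9.3%/12 = 0.775% = 0.00775.
Payoff takes n = ⌈−ln(1 − rB₀/P)/ln(1+r)⌉ = ⌈26.657⌉ = 27 payments; the last is €164.45.
Total paid = 26·€250.00 + €164.45 = €6,664.45.
Total interest = total paid − principal = €6,664.45 − €6,000.00 = €664.45.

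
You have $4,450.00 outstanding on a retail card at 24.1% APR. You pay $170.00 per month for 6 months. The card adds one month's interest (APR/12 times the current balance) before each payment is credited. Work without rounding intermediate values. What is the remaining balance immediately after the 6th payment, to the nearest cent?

$3,941.28

Monthly rate r = 24.1%/12 = 2.00833% = 0.0200833.
Each month: B ← B·(1+r) − $170.00.
Month 1: interest $89.37; balance after payment $4,369.37.
Month 2: interest $87.75; balance after payment $4,287.12.
Month 3: interest $86.10; balance after payment $4,203.22.
Month 4: interest $84.41; balance after payment $4,117.64.
Month 5: interest $82.70; balance after payment $4,030.33.
Month 6: interest $80.94; balance after payment $3,941.28.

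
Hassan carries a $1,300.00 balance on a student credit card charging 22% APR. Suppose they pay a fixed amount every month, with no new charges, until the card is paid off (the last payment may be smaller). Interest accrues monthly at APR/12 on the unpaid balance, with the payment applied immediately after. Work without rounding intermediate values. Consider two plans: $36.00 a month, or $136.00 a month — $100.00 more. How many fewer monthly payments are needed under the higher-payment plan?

49 fewer payments

Monthly rate r = 22%/12 = 1.83333% = 0.0183333.
At $36.00/mo: n = ⌈−ln(1 − rB₀/P)/ln(1+r)⌉ = 60 payments (last $25.72); total interest = total paid − $1,300.00 = $849.72.
At $136.00/mo: 11 payments (last $82.61); total interest $142.61.
Payments saved = 60 − 11 = 49.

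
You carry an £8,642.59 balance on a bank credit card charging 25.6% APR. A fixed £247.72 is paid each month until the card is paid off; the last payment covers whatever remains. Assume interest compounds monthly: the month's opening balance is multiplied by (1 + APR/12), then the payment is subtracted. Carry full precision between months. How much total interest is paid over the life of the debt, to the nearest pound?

£7,362

Monthly rate r = 25.6%/12 = 2.13333% = 0.0213333.
Payoff takes n = ⌈−ln(1 − rB₀/P)/ln(1+r)⌉ = ⌈64.603⌉ = 65 payments; the last is £150.06.
Total paid = 64·£247.72 + £150.06 = £16,004.14.
Total interest = total paid − principal = £16,004.14 − £8,642.59 = £7,361.55.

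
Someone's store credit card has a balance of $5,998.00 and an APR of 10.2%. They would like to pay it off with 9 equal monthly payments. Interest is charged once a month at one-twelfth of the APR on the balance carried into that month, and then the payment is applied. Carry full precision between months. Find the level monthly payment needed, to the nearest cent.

Monthly rate r = 10.2%/12 = 0.85% = 0.0085.
Level-payment amortization: P = B₀·r / (1 − (1+r)^(−n)) = 5998.00·0.0085 / (1 − 1.0085^(−9)).
Denominator 1 − (1+r)^(−9) = 0.0733475527.
P = 50.983 / 0.0733475527 ≈ 695.09.

$695.09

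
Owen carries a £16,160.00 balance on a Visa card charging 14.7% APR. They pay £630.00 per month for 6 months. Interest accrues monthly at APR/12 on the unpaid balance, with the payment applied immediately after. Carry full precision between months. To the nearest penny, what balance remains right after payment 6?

£13,487.06

Monthly rate r = 14.7%/12 = 1.225% = 0.01225.
Each month: B ← B·(1+r) − £630.00.
Month 1: interest £197.96; balance after payment £15,727.96.
Month 2: interest £192.67; balance after payment £15,290.63.
Month 3: interest £187.31; balance after payment £14,847.94.
Month 4: interest £181.89; balance after payment £14,399.82.
Month 5: interest £176.40; balance after payment £13,946.22.
Month 6: interest £170.84; balance after payment £13,487.06.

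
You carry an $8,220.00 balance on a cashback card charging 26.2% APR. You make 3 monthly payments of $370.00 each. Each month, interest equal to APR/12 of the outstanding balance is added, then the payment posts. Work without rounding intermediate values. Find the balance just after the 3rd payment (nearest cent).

Monthly rate r = 26.2%/12 = 2.18333% = 0.0218333.
Each month: B ← B·(1+r) − $370.00.
Month 1: interest $179.47; balance after payment $8,029.47.
Month 2: interest $175.31; balance after payment $7,834.78.
Month 3: interest $171.06; balance after payment $7,635.84.

$7,635.84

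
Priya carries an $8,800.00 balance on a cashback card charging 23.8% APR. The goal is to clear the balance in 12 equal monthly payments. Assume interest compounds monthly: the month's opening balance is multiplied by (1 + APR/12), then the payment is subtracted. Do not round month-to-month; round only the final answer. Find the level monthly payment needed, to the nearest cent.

Monthly rate r = 23.8%/12 = 1.98333% = 0.0198333.
Level-payment amortization: P = B₀·r / (1 − (1+r)^(−n)) = 8800.00·0.0198333 / (1 − 1.01983^(−12)).
Denominator 1 − (1+r)^(−12) = 0.209959116.
P = 174.533 / 0.209959116 ≈ 831.27.

$831.27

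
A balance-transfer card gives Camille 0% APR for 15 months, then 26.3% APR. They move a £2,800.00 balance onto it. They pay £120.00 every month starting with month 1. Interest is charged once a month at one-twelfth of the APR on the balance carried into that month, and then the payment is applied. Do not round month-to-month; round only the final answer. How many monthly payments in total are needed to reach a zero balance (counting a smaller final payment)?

25 months

Promo months 1–15 at r₀ = 0%/12 = 0; months 16+ at r₁ = 26.3%/12 = 0.0219167.
After month 15 (no interest yet): B = £2,800.00 − 15·£120.00 = £1,000.00.
Then at r₁ with £120.00/mo: n₂ = −ln(1 − r₁·B/P)/ln(1+r₁) ≈ 9.30 → 10 more payments.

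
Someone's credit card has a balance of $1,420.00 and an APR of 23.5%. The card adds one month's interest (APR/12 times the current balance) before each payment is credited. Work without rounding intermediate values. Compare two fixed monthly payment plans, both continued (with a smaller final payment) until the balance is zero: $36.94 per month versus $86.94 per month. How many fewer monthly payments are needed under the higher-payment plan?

53 fewer payments

Monthly rate r = 23.5%/12 = 1.95833% = 0.0195833.
At $36.94/mo: n = ⌈−ln(1 − rB₀/P)/ln(1+r)⌉ = 73 payments (last $2.26); total interest = total paid − $1,420.00 = $1,241.94.
At $86.94/mo: 20 payments (last $76.14); total interest $308.00.
Payments saved = 73 − 20 = 53.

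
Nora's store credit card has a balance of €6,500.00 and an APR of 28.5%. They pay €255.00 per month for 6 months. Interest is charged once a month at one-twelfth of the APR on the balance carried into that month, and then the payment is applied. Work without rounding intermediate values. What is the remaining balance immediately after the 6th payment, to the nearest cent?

€5,859.25

Monthly rate r = 28.5%/12 = 2.375% = 0.02375.
Each month: B ← B·(1+r) − €255.00.
Month 1: interest €154.38; balance after payment €6,399.38.
Month 2: interest €151.99; balance after payment €6,296.36.
Month 3: interest €149.54; balance after payment €6,190.90.
Month 4: interest €147.03; balance after payment €6,082.93.
Month 5: interest €144.47; balance after payment €5,972.40.
Month 6: interest €141.84; balance after payment €5,859.25.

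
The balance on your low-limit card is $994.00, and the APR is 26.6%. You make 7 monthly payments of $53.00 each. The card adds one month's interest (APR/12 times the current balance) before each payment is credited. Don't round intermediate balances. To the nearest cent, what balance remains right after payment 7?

$762.28

Monthly rate r = 26.6%/12 = 2.21667% = 0.0221667.
Each month: B ← B·(1+r) − $53.00.
Month 1: interest $22.03; balance after payment $963.03.
Month 2: interest $21.35; balance after payment $931.38.
Month 3: interest $20.65; balance after payment $899.03.
Month 4: interest $19.93; balance after payment $865.95.
Month 5: interest $19.20; balance after payment $832.15.
Month 6: interest $18.45; balance after payment $797.60.
Month 7: interest $17.68; balance after payment $762.28.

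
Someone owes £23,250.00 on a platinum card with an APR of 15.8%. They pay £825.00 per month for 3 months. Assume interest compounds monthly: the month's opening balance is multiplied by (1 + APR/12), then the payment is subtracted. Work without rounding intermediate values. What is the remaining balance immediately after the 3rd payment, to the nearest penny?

Monthly rate r = 15.8%/12 = 1.31667% = 0.0131667.
Each month: B ← B·(1+r) − £825.00.
Month 1: interest £306.12; balance after payment £22,731.12.
Month 2: interest £299.29; balance after payment £22,205.42.
Month 3: interest £292.37; balance after payment £21,672.79.

£21,672.79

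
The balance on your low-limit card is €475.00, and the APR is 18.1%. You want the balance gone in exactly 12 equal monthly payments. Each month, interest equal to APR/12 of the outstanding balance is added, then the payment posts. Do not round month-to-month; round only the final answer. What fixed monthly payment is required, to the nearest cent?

Monthly rate r = 18.1%/12 = 1.50833% = 0.0150833.
Level-payment amortization: P = B₀·r / (1 − (1+r)^(−n)) = 475.00·0.0150833 / (1 − 1.01508^(−12)).
Denominator 1 − (1+r)^(−12) = 0.164436166.
P = 7.16458 / 0.164436166 ≈ 43.57.

€43.57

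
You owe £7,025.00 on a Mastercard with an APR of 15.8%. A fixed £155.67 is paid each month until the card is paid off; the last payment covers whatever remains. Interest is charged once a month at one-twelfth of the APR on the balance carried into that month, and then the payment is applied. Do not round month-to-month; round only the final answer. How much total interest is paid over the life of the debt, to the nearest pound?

£3,708

Monthly rate r = 15.8%/12 = 1.31667% = 0.0131667.
Payoff takes n = ⌈−ln(1 − rB₀/P)/ln(1+r)⌉ = ⌈68.944⌉ = 69 payments; the last is £147.06.
Total paid = 68·£155.67 + £147.06 = £10,732.62.
Total interest = total paid − principal = £10,732.62 − £7,025.00 = £3,707.62.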